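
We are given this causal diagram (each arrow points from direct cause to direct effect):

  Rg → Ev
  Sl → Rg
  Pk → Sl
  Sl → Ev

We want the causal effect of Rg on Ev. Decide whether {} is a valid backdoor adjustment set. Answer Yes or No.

Backdoor paths from Rg to Ev (paths whose first edge points into Rg):
  P1: Rg <- Sl -> Ev
Condition 1 (no descendant of Rg in the set): holds — descendants of Rg are {Ev}; none are in {}.
Condition 2 (every backdoor path blocked by {}):
  P1: open — no interior node is in the conditioning set.
{} does not satisfy the backdoor criterion.

No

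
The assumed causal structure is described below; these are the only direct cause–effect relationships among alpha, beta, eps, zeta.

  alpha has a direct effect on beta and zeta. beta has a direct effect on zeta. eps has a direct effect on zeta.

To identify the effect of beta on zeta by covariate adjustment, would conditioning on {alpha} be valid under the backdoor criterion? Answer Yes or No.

Yes

Backdoor paths from beta to zeta (paths whose first edge points into beta):
  P1: beta <- alpha -> zeta
Condition 1 (no descendant of beta in the set): holds — descendants of beta are {zeta}; none are in {alpha}.
Condition 2 (every backdoor path blocked by {alpha}):
  P1: blocked at fork node alpha ∈ conditioning set.
{alpha} satisfies the backdoor criterion.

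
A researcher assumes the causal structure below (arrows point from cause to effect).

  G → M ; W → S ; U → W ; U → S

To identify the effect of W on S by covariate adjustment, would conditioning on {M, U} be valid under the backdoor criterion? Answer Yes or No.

Backdoor paths from W to S (paths whose first edge points into W):
  P1: W <- U -> S
Condition 1 (no descendant of W in the set): holds — descendants of W are {S}; none are in {M, U}.
Condition 2 (every backdoor path blocked by {M, U}):
  P1: blocked at fork node U ∈ conditioning set.
{M, U} satisfies the backdoor criterion.

Yes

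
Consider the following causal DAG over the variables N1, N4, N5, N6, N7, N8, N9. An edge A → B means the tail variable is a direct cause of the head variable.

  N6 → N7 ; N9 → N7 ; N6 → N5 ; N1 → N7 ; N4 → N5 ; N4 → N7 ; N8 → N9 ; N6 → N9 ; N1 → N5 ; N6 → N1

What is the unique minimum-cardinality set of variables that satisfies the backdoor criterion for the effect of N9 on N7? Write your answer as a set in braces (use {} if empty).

{N6}

Variables eligible for adjustment (non-descendants of N9, excluding N9 and N7): {N1, N4, N5, N6, N8}.
Backdoor paths from N9 to N7:
  P1: N9 <- N6 -> N1 -> N5 <- N4 -> N7
  P2: N9 <- N6 -> N1 -> N7
  P3: N9 <- N6 -> N5 <- N1 -> N7
  P4: N9 <- N6 -> N5 <- N4 -> N7
  P5: N9 <- N6 -> N7
The empty set is not sufficient: P2 (N9 <- N6 -> N1 -> N7) has no collider blocking it and no conditioned non-collider, so it is open.
Try {N6}:
  P1: blocked at fork node N6 ∈ conditioning set.
  P2: blocked at fork node N6 ∈ conditioning set.
  P3: blocked at fork node N6 ∈ conditioning set.
  P4: blocked at fork node N6 ∈ conditioning set.
  P5: blocked at fork node N6 ∈ conditioning set.
{N6} contains no descendant of N9 and blocks every backdoor path.
No other singleton works — e.g. {N8} leaves P2 open — so {N6} is the unique smallest valid adjustment set.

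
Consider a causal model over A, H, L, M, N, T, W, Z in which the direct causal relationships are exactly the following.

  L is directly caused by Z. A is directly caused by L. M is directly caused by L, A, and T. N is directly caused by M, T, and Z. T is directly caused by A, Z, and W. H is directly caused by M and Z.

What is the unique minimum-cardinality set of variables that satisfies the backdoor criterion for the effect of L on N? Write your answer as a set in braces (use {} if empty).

{Z}

Variables eligible for adjustment (non-descendants of L, excluding L and N): {W, Z}.
Backdoor paths from L to N:
  P1: L <- Z -> T <- A -> M -> N
  P2: L <- Z -> T -> M -> N
  P3: L <- Z -> T -> N
  P4: L <- Z -> N
  P5: L <- Z -> H <- M <- A -> T -> N
  P6: L <- Z -> H <- M <- T -> N
  P7: L <- Z -> H <- M -> N
The empty set is not sufficient: P2 (L <- Z -> T -> M -> N) has no collider blocking it and no conditioned non-collider, so it is open.
Try {Z}:
  P1: blocked at fork node Z ∈ conditioning set.
  P2: blocked at fork node Z ∈ conditioning set.
  P3: blocked at fork node Z ∈ conditioning set.
  P4: blocked at fork node Z ∈ conditioning set.
  P5: blocked at fork node Z ∈ conditioning set.
  P6: blocked at fork node Z ∈ conditioning set.
  P7: blocked at fork node Z ∈ conditioning set.
{Z} contains no descendant of L and blocks every backdoor path.
No other singleton works — e.g. {W} leaves P2 open — so {Z} is the unique smallest valid adjustment set.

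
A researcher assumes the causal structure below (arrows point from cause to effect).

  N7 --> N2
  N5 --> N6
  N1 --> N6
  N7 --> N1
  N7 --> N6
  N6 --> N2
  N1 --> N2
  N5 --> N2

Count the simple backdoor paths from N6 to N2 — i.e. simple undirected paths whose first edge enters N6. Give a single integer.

5

A backdoor path from N6 to N2 is any simple undirected path whose first edge points into N6 (i.e. leaves N6 via a parent).
Parents of N6: {N1, N5, N7}.
Enumerating:
  P1: N6 <- N7 -> N1 -> N2
  P2: N6 <- N7 -> N2
  P3: N6 <- N5 -> N2
  P4: N6 <- N1 <- N7 -> N2
  P5: N6 <- N1 -> N2
That exhausts the simple backdoor paths. Count: 5.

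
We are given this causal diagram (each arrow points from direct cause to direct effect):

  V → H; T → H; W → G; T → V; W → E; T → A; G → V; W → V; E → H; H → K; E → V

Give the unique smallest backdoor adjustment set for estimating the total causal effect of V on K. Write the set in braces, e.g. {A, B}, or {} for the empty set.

{E, T}

Variables eligible for adjustment (non-descendants of V, excluding V and K): {A, E, G, T, W}.
Backdoor paths from V to K:
  P1: V <- T -> H -> K
  P2: V <- W -> E -> H -> K
  P3: V <- G <- W -> E -> H -> K
  P4: V <- E -> H -> K
The empty set is not sufficient: P1 (V <- T -> H -> K) has no collider blocking it and no conditioned non-collider, so it is open.
Try {E, T}:
  P1: blocked at fork node T ∈ conditioning set.
  P2: blocked at chain node E ∈ conditioning set.
  P3: blocked at chain node E ∈ conditioning set.
  P4: blocked at fork node E ∈ conditioning set.
{E, T} contains no descendant of V and blocks every backdoor path.
Every element of {E, T} is needed (dropping E leaves P2 open; dropping T leaves P1 open), so no proper subset is valid.
Among all size-2 subsets of the eligible variables, only {E, T} blocks every backdoor path, so it is the unique smallest valid adjustment set.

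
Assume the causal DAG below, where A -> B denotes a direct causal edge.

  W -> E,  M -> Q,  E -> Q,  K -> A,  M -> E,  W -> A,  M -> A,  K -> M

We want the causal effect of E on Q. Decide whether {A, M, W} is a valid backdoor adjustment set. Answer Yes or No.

Backdoor paths from E to Q (paths whose first edge points into E):
  P1: E <- W -> A <- K -> M -> Q
  P2: E <- W -> A <- M -> Q
  P3: E <- M -> Q
Condition 1 (no descendant of E in the set): holds — descendants of E are {Q}; none are in {A, M, W}.
Condition 2 (every backdoor path blocked by {A, M, W}):
  P1: blocked at fork node W ∈ conditioning set.
  P2: blocked at fork node W ∈ conditioning set.
  P3: blocked at fork node M ∈ conditioning set.
{A, M, W} satisfies the backdoor criterion.

Yes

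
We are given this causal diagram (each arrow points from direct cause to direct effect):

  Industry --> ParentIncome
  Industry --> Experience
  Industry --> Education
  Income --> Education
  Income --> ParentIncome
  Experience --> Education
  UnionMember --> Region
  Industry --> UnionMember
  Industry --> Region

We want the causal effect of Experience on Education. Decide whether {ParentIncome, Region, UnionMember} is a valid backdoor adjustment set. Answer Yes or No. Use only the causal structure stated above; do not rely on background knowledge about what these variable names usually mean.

Backdoor paths from Experience to Education (paths whose first edge points into Experience):
  P1: Experience <- Industry -> Education
  P2: Experience <- Industry -> ParentIncome <- Income -> Education
Condition 1 (no descendant of Experience in the set): holds — descendants of Experience are {Education}; none are in {ParentIncome, Region, UnionMember}.
Condition 2 (every backdoor path blocked by {ParentIncome, Region, UnionMember}):
  P1: open — no interior node is in the conditioning set.
  P2: open — collider(s) ParentIncome are conditioned on (or have a conditioned descendant) and no non-collider on the path is in the set.
{ParentIncome, Region, UnionMember} does not satisfy the backdoor criterion.

No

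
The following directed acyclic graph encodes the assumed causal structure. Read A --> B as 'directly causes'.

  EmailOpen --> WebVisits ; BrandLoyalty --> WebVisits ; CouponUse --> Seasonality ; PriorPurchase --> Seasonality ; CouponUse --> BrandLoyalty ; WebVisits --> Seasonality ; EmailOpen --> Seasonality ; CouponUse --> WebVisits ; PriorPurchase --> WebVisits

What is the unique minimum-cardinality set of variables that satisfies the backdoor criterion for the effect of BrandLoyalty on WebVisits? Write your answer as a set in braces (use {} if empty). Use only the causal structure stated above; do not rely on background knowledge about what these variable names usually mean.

Variables eligible for adjustment (non-descendants of BrandLoyalty, excluding BrandLoyalty and WebVisits): {CouponUse, EmailOpen, PriorPurchase}.
Backdoor paths from BrandLoyalty to WebVisits:
  P1: BrandLoyalty <- CouponUse -> WebVisits
  P2: BrandLoyalty <- CouponUse -> Seasonality <- PriorPurchase -> WebVisits
  P3: BrandLoyalty <- CouponUse -> Seasonality <- EmailOpen -> WebVisits
  P4: BrandLoyalty <- CouponUse -> Seasonality <- WebVisits
The empty set is not sufficient: P1 (BrandLoyalty <- CouponUse -> WebVisits) has no collider blocking it and no conditioned non-collider, so it is open.
Try {CouponUse}:
  P1: blocked at fork node CouponUse ∈ conditioning set.
  P2: blocked at fork node CouponUse ∈ conditioning set.
  P3: blocked at fork node CouponUse ∈ conditioning set.
  P4: blocked at fork node CouponUse ∈ conditioning set.
{CouponUse} contains no descendant of BrandLoyalty and blocks every backdoor path.
No other singleton works — e.g. {PriorPurchase} leaves P1 open — so {CouponUse} is the unique smallest valid adjustment set.

{CouponUse}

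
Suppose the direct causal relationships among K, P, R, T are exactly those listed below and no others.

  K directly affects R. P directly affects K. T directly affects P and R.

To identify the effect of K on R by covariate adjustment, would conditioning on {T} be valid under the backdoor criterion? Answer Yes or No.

Yes

Backdoor paths from K to R (paths whose first edge points into K):
  P1: K <- P <- T -> R
Condition 1 (no descendant of K in the set): holds — descendants of K are {R}; none are in {T}.
Condition 2 (every backdoor path blocked by {T}):
  P1: blocked at fork node T ∈ conditioning set.
{T} satisfies the backdoor criterion.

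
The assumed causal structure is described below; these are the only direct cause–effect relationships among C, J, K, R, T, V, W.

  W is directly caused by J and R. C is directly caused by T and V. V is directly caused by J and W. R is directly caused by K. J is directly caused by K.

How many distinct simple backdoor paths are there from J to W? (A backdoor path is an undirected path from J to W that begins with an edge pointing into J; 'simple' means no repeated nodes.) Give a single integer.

1

A backdoor path from J to W is any simple undirected path whose first edge points into J (i.e. leaves J via a parent).
Parents of J: {K}.
Enumerating:
  P1: J <- K -> R -> W
That exhausts the simple backdoor paths. Count: 1.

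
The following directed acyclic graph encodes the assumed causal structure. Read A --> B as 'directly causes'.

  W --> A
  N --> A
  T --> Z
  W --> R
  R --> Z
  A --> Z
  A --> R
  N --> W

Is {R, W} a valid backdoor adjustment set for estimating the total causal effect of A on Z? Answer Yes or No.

Backdoor paths from A to Z (paths whose first edge points into A):
  P1: A <- N -> W -> R -> Z
  P2: A <- W -> R -> Z
Condition 1 (no descendant of A in the set): FAILS — R is a descendant of A.
Condition 2 (every backdoor path blocked by {R, W}):
  P1: blocked at chain node W ∈ conditioning set.
  P2: blocked at fork node W ∈ conditioning set.
{R, W} does not satisfy the backdoor criterion.

No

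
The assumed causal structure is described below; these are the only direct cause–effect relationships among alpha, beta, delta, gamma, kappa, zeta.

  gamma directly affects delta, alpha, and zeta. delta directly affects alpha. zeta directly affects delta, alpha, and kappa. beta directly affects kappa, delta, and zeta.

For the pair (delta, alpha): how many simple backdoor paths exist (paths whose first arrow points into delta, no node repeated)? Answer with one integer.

A backdoor path from delta to alpha is any simple undirected path whose first edge points into delta (i.e. leaves delta via a parent).
Parents of delta: {beta, gamma, zeta}.
Enumerating:
  P1: delta <- beta -> zeta <- gamma -> alpha
  P2: delta <- beta -> zeta -> alpha
  P3: delta <- beta -> kappa <- zeta <- gamma -> alpha
  P4: delta <- beta -> kappa <- zeta -> alpha
  P5: delta <- gamma -> zeta -> alpha
  P6: delta <- gamma -> alpha
  P7: delta <- zeta <- gamma -> alpha
  P8: delta <- zeta -> alpha
That exhausts the simple backdoor paths. Count: 8.

8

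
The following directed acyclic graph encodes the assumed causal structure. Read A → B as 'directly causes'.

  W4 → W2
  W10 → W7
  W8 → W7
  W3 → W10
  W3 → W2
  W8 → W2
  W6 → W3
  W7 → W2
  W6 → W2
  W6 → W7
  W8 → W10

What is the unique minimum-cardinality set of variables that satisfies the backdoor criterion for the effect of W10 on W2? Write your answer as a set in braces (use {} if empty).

Variables eligible for adjustment (non-descendants of W10, excluding W10 and W2): {W3, W4, W6, W8}.
Backdoor paths from W10 to W2:
  P1: W10 <- W8 -> W7 <- W6 -> W3 -> W2
  P2: W10 <- W8 -> W7 <- W6 -> W2
  P3: W10 <- W8 -> W7 -> W2
  P4: W10 <- W8 -> W2
  P5: W10 <- W3 <- W6 -> W7 <- W8 -> W2
  P6: W10 <- W3 <- W6 -> W7 -> W2
  P7: W10 <- W3 <- W6 -> W2
  P8: W10 <- W3 -> W2
The empty set is not sufficient: P3 (W10 <- W8 -> W7 -> W2) has no collider blocking it and no conditioned non-collider, so it is open.
Try {W3, W8}:
  P1: blocked at fork node W8 ∈ conditioning set.
  P2: blocked at fork node W8 ∈ conditioning set.
  P3: blocked at fork node W8 ∈ conditioning set.
  P4: blocked at fork node W8 ∈ conditioning set.
  P5: blocked at chain node W3 ∈ conditioning set.
  P6: blocked at chain node W3 ∈ conditioning set.
  P7: blocked at chain node W3 ∈ conditioning set.
  P8: blocked at fork node W3 ∈ conditioning set.
{W3, W8} contains no descendant of W10 and blocks every backdoor path.
Every element of {W3, W8} is needed (dropping W3 leaves P6 open; dropping W8 leaves P3 open), so no proper subset is valid.
Among all size-2 subsets of the eligible variables, only {W3, W8} blocks every backdoor path, so it is the unique smallest valid adjustment set.

{W3, W8}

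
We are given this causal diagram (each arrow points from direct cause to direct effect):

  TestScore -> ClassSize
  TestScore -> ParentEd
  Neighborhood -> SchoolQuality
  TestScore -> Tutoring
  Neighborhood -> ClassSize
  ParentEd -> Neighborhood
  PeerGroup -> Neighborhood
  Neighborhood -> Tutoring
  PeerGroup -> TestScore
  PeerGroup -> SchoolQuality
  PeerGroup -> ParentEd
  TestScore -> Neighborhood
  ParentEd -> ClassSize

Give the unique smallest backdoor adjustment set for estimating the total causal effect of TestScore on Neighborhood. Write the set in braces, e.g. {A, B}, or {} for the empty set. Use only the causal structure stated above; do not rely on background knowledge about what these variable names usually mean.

Variables eligible for adjustment (non-descendants of TestScore, excluding TestScore and Neighborhood): {PeerGroup}.
Backdoor paths from TestScore to Neighborhood:
  P1: TestScore <- PeerGroup -> ParentEd -> Neighborhood
  P2: TestScore <- PeerGroup -> ParentEd -> ClassSize <- Neighborhood
  P3: TestScore <- PeerGroup -> Neighborhood
  P4: TestScore <- PeerGroup -> SchoolQuality <- Neighborhood
The empty set is not sufficient: P1 (TestScore <- PeerGroup -> ParentEd -> Neighborhood) has no collider blocking it and no conditioned non-collider, so it is open.
Try {PeerGroup}:
  P1: blocked at fork node PeerGroup ∈ conditioning set.
  P2: blocked at fork node PeerGroup ∈ conditioning set.
  P3: blocked at fork node PeerGroup ∈ conditioning set.
  P4: blocked at fork node PeerGroup ∈ conditioning set.
{PeerGroup} contains no descendant of TestScore and blocks every backdoor path.
{PeerGroup} is the unique smallest valid adjustment set.

{PeerGroup}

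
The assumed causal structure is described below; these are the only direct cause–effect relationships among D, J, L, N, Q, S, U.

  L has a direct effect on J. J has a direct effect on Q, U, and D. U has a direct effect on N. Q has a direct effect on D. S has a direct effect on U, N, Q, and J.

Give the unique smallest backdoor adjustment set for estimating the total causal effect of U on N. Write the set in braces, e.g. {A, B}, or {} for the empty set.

{S}

Variables eligible for adjustment (non-descendants of U, excluding U and N): {D, J, L, Q, S}.
Backdoor paths from U to N:
  P1: U <- S -> N
  P2: U <- J <- S -> N
  P3: U <- J -> Q <- S -> N
  P4: U <- J -> D <- Q <- S -> N
The empty set is not sufficient: P1 (U <- S -> N) has no collider blocking it and no conditioned non-collider, so it is open.
Try {S}:
  P1: blocked at fork node S ∈ conditioning set.
  P2: blocked at fork node S ∈ conditioning set.
  P3: blocked at collider Q (neither it nor any descendant is in the conditioning set).
  P4: blocked at collider D (neither it nor any descendant is in the conditioning set).
{S} contains no descendant of U and blocks every backdoor path.
No other singleton works — e.g. {L} leaves P1 open — so {S} is the unique smallest valid adjustment set.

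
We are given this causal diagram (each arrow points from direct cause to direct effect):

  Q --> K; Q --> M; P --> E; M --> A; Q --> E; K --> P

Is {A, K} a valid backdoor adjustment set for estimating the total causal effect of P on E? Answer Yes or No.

Backdoor paths from P to E (paths whose first edge points into P):
  P1: P <- K <- Q -> E
Condition 1 (no descendant of P in the set): holds — descendants of P are {E}; none are in {A, K}.
Condition 2 (every backdoor path blocked by {A, K}):
  P1: blocked at chain node K ∈ conditioning set.
{A, K} satisfies the backdoor criterion.

Yes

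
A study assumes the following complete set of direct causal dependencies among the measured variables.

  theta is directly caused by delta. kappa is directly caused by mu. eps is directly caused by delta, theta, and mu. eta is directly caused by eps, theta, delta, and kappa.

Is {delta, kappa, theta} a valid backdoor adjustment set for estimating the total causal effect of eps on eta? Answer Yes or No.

Backdoor paths from eps to eta (paths whose first edge points into eps):
  P1: eps <- delta -> theta -> eta
  P2: eps <- delta -> eta
  P3: eps <- mu -> kappa -> eta
  P4: eps <- theta <- delta -> eta
  P5: eps <- theta -> eta
Condition 1 (no descendant of eps in the set): holds — descendants of eps are {eta}; none are in {delta, kappa, theta}.
Condition 2 (every backdoor path blocked by {delta, kappa, theta}):
  P1: blocked at fork node delta ∈ conditioning set.
  P2: blocked at fork node delta ∈ conditioning set.
  P3: blocked at chain node kappa ∈ conditioning set.
  P4: blocked at chain node theta ∈ conditioning set.
  P5: blocked at fork node theta ∈ conditioning set.
{delta, kappa, theta} satisfies the backdoor criterion.

Yes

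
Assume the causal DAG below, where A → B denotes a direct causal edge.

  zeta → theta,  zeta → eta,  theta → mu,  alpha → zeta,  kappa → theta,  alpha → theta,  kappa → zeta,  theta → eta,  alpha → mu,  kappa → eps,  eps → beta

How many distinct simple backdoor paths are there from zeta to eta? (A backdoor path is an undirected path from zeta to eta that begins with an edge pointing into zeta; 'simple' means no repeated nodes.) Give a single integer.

3

A backdoor path from zeta to eta is any simple undirected path whose first edge points into zeta (i.e. leaves zeta via a parent).
Parents of zeta: {alpha, kappa}.
Enumerating:
  P1: zeta <- alpha -> theta -> eta
  P2: zeta <- alpha -> mu <- theta -> eta
  P3: zeta <- kappa -> theta -> eta
That exhausts the simple backdoor paths. Count: 3.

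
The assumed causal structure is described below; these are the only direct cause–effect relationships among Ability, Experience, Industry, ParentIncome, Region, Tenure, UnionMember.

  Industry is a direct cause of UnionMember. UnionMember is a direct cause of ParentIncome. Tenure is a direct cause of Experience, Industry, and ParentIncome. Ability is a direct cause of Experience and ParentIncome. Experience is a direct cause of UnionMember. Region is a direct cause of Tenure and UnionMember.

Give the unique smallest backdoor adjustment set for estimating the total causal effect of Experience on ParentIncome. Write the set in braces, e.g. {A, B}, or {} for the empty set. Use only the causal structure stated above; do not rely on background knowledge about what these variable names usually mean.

{Ability, Tenure}

Variables eligible for adjustment (non-descendants of Experience, excluding Experience and ParentIncome): {Ability, Industry, Region, Tenure}.
Backdoor paths from Experience to ParentIncome:
  P1: Experience <- Ability -> ParentIncome
  P2: Experience <- Tenure <- Region -> UnionMember -> ParentIncome
  P3: Experience <- Tenure -> Industry -> UnionMember -> ParentIncome
  P4: Experience <- Tenure -> ParentIncome
The empty set is not sufficient: P1 (Experience <- Ability -> ParentIncome) has no collider blocking it and no conditioned non-collider, so it is open.
Try {Ability, Tenure}:
  P1: blocked at fork node Ability ∈ conditioning set.
  P2: blocked at chain node Tenure ∈ conditioning set.
  P3: blocked at fork node Tenure ∈ conditioning set.
  P4: blocked at fork node Tenure ∈ conditioning set.
{Ability, Tenure} contains no descendant of Experience and blocks every backdoor path.
Every element of {Ability, Tenure} is needed (dropping Ability leaves P1 open; dropping Tenure leaves P2 open), so no proper subset is valid.
Among all size-2 subsets of the eligible variables, only {Ability, Tenure} blocks every backdoor path, so it is the unique smallest valid adjustment set.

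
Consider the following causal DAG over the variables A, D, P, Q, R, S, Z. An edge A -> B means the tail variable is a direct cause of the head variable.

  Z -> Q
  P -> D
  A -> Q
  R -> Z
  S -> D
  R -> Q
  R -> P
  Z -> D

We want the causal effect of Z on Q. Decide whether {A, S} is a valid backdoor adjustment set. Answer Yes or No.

No

Backdoor paths from Z to Q (paths whose first edge points into Z):
  P1: Z <- R -> Q
Condition 1 (no descendant of Z in the set): holds — descendants of Z are {D, Q}; none are in {A, S}.
Condition 2 (every backdoor path blocked by {A, S}):
  P1: open — no interior node is in the conditioning set.
{A, S} does not satisfy the backdoor criterion.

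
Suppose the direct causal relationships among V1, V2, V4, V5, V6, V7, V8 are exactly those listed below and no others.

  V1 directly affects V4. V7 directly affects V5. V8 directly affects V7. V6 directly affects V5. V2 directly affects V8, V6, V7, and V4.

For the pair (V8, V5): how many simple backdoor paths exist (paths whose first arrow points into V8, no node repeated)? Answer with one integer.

2

A backdoor path from V8 to V5 is any simple undirected path whose first edge points into V8 (i.e. leaves V8 via a parent).
Parents of V8: {V2}.
Enumerating:
  P1: V8 <- V2 -> V6 -> V5
  P2: V8 <- V2 -> V7 -> V5
That exhausts the simple backdoor paths. Count: 2.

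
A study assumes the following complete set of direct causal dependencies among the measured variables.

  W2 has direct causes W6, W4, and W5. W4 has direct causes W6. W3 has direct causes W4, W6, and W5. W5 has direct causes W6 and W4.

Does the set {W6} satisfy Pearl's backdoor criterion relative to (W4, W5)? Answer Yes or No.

Yes

Backdoor paths from W4 to W5 (paths whose first edge points into W4):
  P1: W4 <- W6 -> W5
  P2: W4 <- W6 -> W2 <- W5
  P3: W4 <- W6 -> W3 <- W5
Condition 1 (no descendant of W4 in the set): holds — descendants of W4 are {W2, W3, W5}; none are in {W6}.
Condition 2 (every backdoor path blocked by {W6}):
  P1: blocked at fork node W6 ∈ conditioning set.
  P2: blocked at fork node W6 ∈ conditioning set.
  P3: blocked at fork node W6 ∈ conditioning set.
{W6} satisfies the backdoor criterion.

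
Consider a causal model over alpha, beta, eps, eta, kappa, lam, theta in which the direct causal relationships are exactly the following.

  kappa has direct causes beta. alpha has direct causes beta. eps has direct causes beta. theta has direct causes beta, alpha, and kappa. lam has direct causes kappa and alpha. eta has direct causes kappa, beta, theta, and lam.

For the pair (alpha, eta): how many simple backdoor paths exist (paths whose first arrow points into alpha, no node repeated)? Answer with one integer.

A backdoor path from alpha to eta is any simple undirected path whose first edge points into alpha (i.e. leaves alpha via a parent).
Parents of alpha: {beta}.
Enumerating:
  P1: alpha <- beta -> kappa -> lam -> eta
  P2: alpha <- beta -> kappa -> theta -> eta
  P3: alpha <- beta -> kappa -> eta
  P4: alpha <- beta -> theta <- kappa -> lam -> eta
  P5: alpha <- beta -> theta <- kappa -> eta
  P6: alpha <- beta -> theta -> eta
  P7: alpha <- beta -> eta
That exhausts the simple backdoor paths. Count: 7.

7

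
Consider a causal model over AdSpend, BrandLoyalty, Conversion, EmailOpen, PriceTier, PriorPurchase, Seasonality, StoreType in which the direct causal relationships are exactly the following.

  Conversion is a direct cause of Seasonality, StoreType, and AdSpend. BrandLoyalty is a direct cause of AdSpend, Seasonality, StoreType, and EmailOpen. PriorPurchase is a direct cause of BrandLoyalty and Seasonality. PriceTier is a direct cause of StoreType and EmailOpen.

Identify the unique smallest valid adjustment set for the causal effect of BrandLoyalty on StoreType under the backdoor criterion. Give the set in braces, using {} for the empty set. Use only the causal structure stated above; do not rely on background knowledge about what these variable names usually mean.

Variables eligible for adjustment (non-descendants of BrandLoyalty, excluding BrandLoyalty and StoreType): {Conversion, PriceTier, PriorPurchase}.
Backdoor paths from BrandLoyalty to StoreType:
  P1: BrandLoyalty <- PriorPurchase -> Seasonality <- Conversion -> StoreType
Each backdoor path contains an unconditioned collider, so every path is already blocked with the empty conditioning set:
  P1: blocked at collider Seasonality (neither it nor any descendant is in the conditioning set).
The empty set is therefore the unique smallest valid set.

{}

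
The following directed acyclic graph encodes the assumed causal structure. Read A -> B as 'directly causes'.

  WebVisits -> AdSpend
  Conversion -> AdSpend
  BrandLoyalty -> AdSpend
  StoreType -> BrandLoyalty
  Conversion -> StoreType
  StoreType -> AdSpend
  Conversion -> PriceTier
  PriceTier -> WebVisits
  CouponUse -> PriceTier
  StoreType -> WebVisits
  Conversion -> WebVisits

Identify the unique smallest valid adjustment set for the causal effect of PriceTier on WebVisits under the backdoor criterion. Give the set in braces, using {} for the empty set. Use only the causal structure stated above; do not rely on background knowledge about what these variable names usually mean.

Variables eligible for adjustment (non-descendants of PriceTier, excluding PriceTier and WebVisits): {BrandLoyalty, Conversion, CouponUse, StoreType}.
Backdoor paths from PriceTier to WebVisits:
  P1: PriceTier <- Conversion -> StoreType -> BrandLoyalty -> AdSpend <- WebVisits
  P2: PriceTier <- Conversion -> StoreType -> WebVisits
  P3: PriceTier <- Conversion -> StoreType -> AdSpend <- WebVisits
  P4: PriceTier <- Conversion -> WebVisits
  P5: PriceTier <- Conversion -> AdSpend <- StoreType -> WebVisits
  P6: PriceTier <- Conversion -> AdSpend <- BrandLoyalty <- StoreType -> WebVisits
  P7: PriceTier <- Conversion -> AdSpend <- WebVisits
The empty set is not sufficient: P2 (PriceTier <- Conversion -> StoreType -> WebVisits) has no collider blocking it and no conditioned non-collider, so it is open.
Try {Conversion}:
  P1: blocked at fork node Conversion ∈ conditioning set.
  P2: blocked at fork node Conversion ∈ conditioning set.
  P3: blocked at fork node Conversion ∈ conditioning set.
  P4: blocked at fork node Conversion ∈ conditioning set.
  P5: blocked at fork node Conversion ∈ conditioning set.
  P6: blocked at fork node Conversion ∈ conditioning set.
  P7: blocked at fork node Conversion ∈ conditioning set.
{Conversion} contains no descendant of PriceTier and blocks every backdoor path.
No other singleton works — e.g. {StoreType} leaves P4 open — so {Conversion} is the unique smallest valid adjustment set.

{Conversion}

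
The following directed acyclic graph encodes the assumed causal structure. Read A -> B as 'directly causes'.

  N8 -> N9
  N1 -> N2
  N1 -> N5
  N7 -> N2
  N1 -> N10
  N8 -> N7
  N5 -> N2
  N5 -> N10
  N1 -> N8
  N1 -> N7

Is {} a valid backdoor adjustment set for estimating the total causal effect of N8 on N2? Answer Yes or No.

Backdoor paths from N8 to N2 (paths whose first edge points into N8):
  P1: N8 <- N1 -> N5 -> N2
  P2: N8 <- N1 -> N10 <- N5 -> N2
  P3: N8 <- N1 -> N7 -> N2
  P4: N8 <- N1 -> N2
Condition 1 (no descendant of N8 in the set): holds — descendants of N8 are {N2, N7, N9}; none are in {}.
Condition 2 (every backdoor path blocked by {}):
  P1: open — no interior node is in the conditioning set.
  P2: blocked at collider N10 (neither it nor any descendant is in the conditioning set).
  P3: open — no interior node is in the conditioning set.
  P4: open — no interior node is in the conditioning set.
{} does not satisfy the backdoor criterion.

No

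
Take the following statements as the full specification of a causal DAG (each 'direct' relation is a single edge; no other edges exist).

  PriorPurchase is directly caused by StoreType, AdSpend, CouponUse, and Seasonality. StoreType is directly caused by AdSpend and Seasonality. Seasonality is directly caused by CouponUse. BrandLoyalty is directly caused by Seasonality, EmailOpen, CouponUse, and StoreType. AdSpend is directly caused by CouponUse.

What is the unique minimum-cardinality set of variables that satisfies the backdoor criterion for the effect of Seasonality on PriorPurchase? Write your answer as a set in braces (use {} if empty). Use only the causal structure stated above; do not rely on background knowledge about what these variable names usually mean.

{CouponUse}

Variables eligible for adjustment (non-descendants of Seasonality, excluding Seasonality and PriorPurchase): {AdSpend, CouponUse, EmailOpen}.
Backdoor paths from Seasonality to PriorPurchase:
  P1: Seasonality <- CouponUse -> AdSpend -> StoreType -> PriorPurchase
  P2: Seasonality <- CouponUse -> AdSpend -> PriorPurchase
  P3: Seasonality <- CouponUse -> PriorPurchase
  P4: Seasonality <- CouponUse -> BrandLoyalty <- StoreType <- AdSpend -> PriorPurchase
  P5: Seasonality <- CouponUse -> BrandLoyalty <- StoreType -> PriorPurchase
The empty set is not sufficient: P1 (Seasonality <- CouponUse -> AdSpend -> StoreType -> PriorPurchase) has no collider blocking it and no conditioned non-collider, so it is open.
Try {CouponUse}:
  P1: blocked at fork node CouponUse ∈ conditioning set.
  P2: blocked at fork node CouponUse ∈ conditioning set.
  P3: blocked at fork node CouponUse ∈ conditioning set.
  P4: blocked at fork node CouponUse ∈ conditioning set.
  P5: blocked at fork node CouponUse ∈ conditioning set.
{CouponUse} contains no descendant of Seasonality and blocks every backdoor path.
No other singleton works — e.g. {AdSpend} leaves P3 open — so {CouponUse} is the unique smallest valid adjustment set.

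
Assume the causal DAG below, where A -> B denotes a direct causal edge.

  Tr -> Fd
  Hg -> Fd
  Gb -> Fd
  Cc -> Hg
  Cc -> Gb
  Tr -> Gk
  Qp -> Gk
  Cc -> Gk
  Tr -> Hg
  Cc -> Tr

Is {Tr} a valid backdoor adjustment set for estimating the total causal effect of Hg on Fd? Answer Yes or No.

Backdoor paths from Hg to Fd (paths whose first edge points into Hg):
  P1: Hg <- Cc -> Tr -> Fd
  P2: Hg <- Cc -> Gb -> Fd
  P3: Hg <- Cc -> Gk <- Tr -> Fd
  P4: Hg <- Tr <- Cc -> Gb -> Fd
  P5: Hg <- Tr -> Gk <- Cc -> Gb -> Fd
  P6: Hg <- Tr -> Fd
Condition 1 (no descendant of Hg in the set): holds — descendants of Hg are {Fd}; none are in {Tr}.
Condition 2 (every backdoor path blocked by {Tr}):
  P1: blocked at chain node Tr ∈ conditioning set.
  P2: open — no interior node is in the conditioning set.
  P3: blocked at collider Gk (neither it nor any descendant is in the conditioning set).
  P4: blocked at chain node Tr ∈ conditioning set.
  P5: blocked at fork node Tr ∈ conditioning set.
  P6: blocked at fork node Tr ∈ conditioning set.
{Tr} does not satisfy the backdoor criterion.

No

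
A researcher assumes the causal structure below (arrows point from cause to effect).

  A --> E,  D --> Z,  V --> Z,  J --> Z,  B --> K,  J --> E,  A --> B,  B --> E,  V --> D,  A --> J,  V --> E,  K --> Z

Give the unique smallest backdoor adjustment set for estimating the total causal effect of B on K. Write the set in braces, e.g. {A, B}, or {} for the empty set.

{}

Variables eligible for adjustment (non-descendants of B, excluding B and K): {A, D, J, V}.
Backdoor paths from B to K:
  P1: B <- A -> J -> E <- V -> D -> Z <- K
  P2: B <- A -> J -> E <- V -> Z <- K
  P3: B <- A -> J -> Z <- K
  P4: B <- A -> E <- V -> D -> Z <- K
  P5: B <- A -> E <- V -> Z <- K
  P6: B <- A -> E <- J -> Z <- K
Each backdoor path contains an unconditioned collider, so every path is already blocked with the empty conditioning set:
  P1: blocked at collider E (neither it nor any descendant is in the conditioning set).
  P2: blocked at collider E (neither it nor any descendant is in the conditioning set).
  P3: blocked at collider Z (neither it nor any descendant is in the conditioning set).
  P4: blocked at collider E (neither it nor any descendant is in the conditioning set).
  P5: blocked at collider E (neither it nor any descendant is in the conditioning set).
  P6: blocked at collider E (neither it nor any descendant is in the conditioning set).
The empty set is therefore the unique smallest valid set.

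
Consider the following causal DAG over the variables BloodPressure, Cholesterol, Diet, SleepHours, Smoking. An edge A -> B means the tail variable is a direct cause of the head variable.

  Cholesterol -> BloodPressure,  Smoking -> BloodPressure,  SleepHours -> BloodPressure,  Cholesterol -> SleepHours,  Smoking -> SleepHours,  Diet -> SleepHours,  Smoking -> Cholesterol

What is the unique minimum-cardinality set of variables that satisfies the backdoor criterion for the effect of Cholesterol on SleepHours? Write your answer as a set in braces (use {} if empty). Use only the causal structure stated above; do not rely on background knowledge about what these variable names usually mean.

Variables eligible for adjustment (non-descendants of Cholesterol, excluding Cholesterol and SleepHours): {Diet, Smoking}.
Backdoor paths from Cholesterol to SleepHours:
  P1: Cholesterol <- Smoking -> SleepHours
  P2: Cholesterol <- Smoking -> BloodPressure <- SleepHours
The empty set is not sufficient: P1 (Cholesterol <- Smoking -> SleepHours) has no collider blocking it and no conditioned non-collider, so it is open.
Try {Smoking}:
  P1: blocked at fork node Smoking ∈ conditioning set.
  P2: blocked at fork node Smoking ∈ conditioning set.
{Smoking} contains no descendant of Cholesterol and blocks every backdoor path.
No other singleton works — e.g. {Diet} leaves P1 open — so {Smoking} is the unique smallest valid adjustment set.

{Smoking}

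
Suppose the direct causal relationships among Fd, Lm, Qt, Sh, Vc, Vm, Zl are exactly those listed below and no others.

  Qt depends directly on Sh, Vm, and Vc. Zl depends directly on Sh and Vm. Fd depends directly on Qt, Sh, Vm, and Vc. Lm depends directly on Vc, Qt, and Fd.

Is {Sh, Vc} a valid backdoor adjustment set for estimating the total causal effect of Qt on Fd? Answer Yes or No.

No

Backdoor paths from Qt to Fd (paths whose first edge points into Qt):
  P1: Qt <- Sh -> Fd
  P2: Qt <- Sh -> Zl <- Vm -> Fd
  P3: Qt <- Vc -> Fd
  P4: Qt <- Vc -> Lm <- Fd
  P5: Qt <- Vm -> Fd
  P6: Qt <- Vm -> Zl <- Sh -> Fd
Condition 1 (no descendant of Qt in the set): holds — descendants of Qt are {Fd, Lm}; none are in {Sh, Vc}.
Condition 2 (every backdoor path blocked by {Sh, Vc}):
  P1: blocked at fork node Sh ∈ conditioning set.
  P2: blocked at fork node Sh ∈ conditioning set.
  P3: blocked at fork node Vc ∈ conditioning set.
  P4: blocked at fork node Vc ∈ conditioning set.
  P5: open — no interior node is in the conditioning set.
  P6: blocked at collider Zl (neither it nor any descendant is in the conditioning set).
{Sh, Vc} does not satisfy the backdoor criterion.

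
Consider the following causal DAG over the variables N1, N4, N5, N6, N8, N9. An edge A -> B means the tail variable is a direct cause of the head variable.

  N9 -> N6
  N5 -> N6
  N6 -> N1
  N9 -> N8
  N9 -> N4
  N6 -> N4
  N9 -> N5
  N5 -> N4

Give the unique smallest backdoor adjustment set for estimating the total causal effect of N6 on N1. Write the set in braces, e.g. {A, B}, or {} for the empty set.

{}

Variables eligible for adjustment (non-descendants of N6, excluding N6 and N1): {N5, N8, N9}.
Backdoor paths from N6 to N1:
  (none)
With no backdoor paths the empty set already satisfies the criterion, and it is trivially minimal.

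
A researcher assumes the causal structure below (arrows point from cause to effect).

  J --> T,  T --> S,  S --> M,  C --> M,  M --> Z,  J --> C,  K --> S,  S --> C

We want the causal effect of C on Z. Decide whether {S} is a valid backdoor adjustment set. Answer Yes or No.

Backdoor paths from C to Z (paths whose first edge points into C):
  P1: C <- J -> T -> S -> M -> Z
  P2: C <- S -> M -> Z
Condition 1 (no descendant of C in the set): holds — descendants of C are {M, Z}; none are in {S}.
Condition 2 (every backdoor path blocked by {S}):
  P1: blocked at chain node S ∈ conditioning set.
  P2: blocked at fork node S ∈ conditioning set.
{S} satisfies the backdoor criterion.

Yes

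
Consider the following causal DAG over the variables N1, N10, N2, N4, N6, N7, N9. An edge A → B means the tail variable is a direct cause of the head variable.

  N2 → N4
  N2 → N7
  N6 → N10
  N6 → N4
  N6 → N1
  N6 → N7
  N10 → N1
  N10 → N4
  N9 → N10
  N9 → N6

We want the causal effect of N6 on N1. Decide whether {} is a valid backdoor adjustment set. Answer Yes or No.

No

Backdoor paths from N6 to N1 (paths whose first edge points into N6):
  P1: N6 <- N9 -> N10 -> N1
Condition 1 (no descendant of N6 in the set): holds — descendants of N6 are {N1, N10, N4, N7}; none are in {}.
Condition 2 (every backdoor path blocked by {}):
  P1: open — no interior node is in the conditioning set.
{} does not satisfy the backdoor criterion.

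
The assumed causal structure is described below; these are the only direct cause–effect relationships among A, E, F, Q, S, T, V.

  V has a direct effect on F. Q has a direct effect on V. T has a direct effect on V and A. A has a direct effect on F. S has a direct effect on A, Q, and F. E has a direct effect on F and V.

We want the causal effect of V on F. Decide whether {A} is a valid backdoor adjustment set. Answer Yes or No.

No

Backdoor paths from V to F (paths whose first edge points into V):
  P1: V <- E -> F
  P2: V <- Q <- S -> A -> F
  P3: V <- Q <- S -> F
  P4: V <- T -> A <- S -> F
  P5: V <- T -> A -> F
Condition 1 (no descendant of V in the set): holds — descendants of V are {F}; none are in {A}.
Condition 2 (every backdoor path blocked by {A}):
  P1: open — no interior node is in the conditioning set.
  P2: blocked at chain node A ∈ conditioning set.
  P3: open — no interior node is in the conditioning set.
  P4: open — collider(s) A are conditioned on (or have a conditioned descendant) and no non-collider on the path is in the set.
  P5: blocked at chain node A ∈ conditioning set.
{A} does not satisfy the backdoor criterion.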